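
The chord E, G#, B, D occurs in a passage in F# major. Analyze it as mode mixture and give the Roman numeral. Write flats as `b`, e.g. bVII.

bVII7

In F# major scale degree 7 is E#; E is its lowered form, from F# minor. Diatonically F# major has E#dim (vii°) on that degree; E–G#–B–D is instead the dominant-seventh chord native to F# minor, so it takes the label bVII7.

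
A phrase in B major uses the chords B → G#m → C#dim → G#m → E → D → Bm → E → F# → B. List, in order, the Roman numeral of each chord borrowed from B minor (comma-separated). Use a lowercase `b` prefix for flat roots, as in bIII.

In B major the diatonic chords are B, C#m, D#m, E, F#, G#m, A#dim. Of the given chords, B, G#m, E and F# are diatonic. C#dim (C#–E–G) is not: scale degree 2 in B major carries C#m (ii). In B minor the chord on that degree is C#dim, so here it functions as ii°, borrowed from the parallel minor. D (D–F#–A) is not: scale degree 3 in B major carries D#m (iii). In B minor the chord on that degree is D, so here it functions as bIII, borrowed from the parallel minor. Bm (B–D–F#) doesn't fit — on degree 1 B major would have B (I). Bm is the degree-1 chord of B minor, so it is the borrowed i.

ii°, bIII, i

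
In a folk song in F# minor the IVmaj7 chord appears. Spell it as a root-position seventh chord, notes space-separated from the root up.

IVmaj7 is built on scale degree 4, which is B in both F# minor and its parallel. Stacking thirds in F# major on B gives B–D#–F#–A#.

B D# F# A#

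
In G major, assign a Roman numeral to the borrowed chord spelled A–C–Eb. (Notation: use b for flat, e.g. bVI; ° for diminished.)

A is scale degree 2 in G major. A–C–Eb is a diminished chord — the form found in G minor, not the diatonic ii (Am). Borrowed into G major it is written ii°.

ii°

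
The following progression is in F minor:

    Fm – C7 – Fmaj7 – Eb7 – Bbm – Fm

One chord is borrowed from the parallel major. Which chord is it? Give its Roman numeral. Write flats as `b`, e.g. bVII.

The diatonic triads in F minor (with V from harmonic minor) are Fm, Gdim, Ab, Bbm, C, Db, Eb. Fm, C7, Eb7 and Bbm all belong to that set. Fmaj7 (F–A–C–E) is not: scale degree 1 in F minor carries Fm (i). In F major the chord on that degree is Fmaj7, so here it functions as Imaj7, borrowed from the parallel major.

Imaj7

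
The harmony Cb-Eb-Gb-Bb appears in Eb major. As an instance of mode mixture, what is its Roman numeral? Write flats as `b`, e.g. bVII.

In Eb major scale degree 6 is C; Cb is its lowered form, from Eb minor. Diatonically Eb major has Cm (vi) on that degree; Cb–Eb–Gb–Bb is instead the major-seventh chord native to Eb minor, so it takes the label bVImaj7.

bVImaj7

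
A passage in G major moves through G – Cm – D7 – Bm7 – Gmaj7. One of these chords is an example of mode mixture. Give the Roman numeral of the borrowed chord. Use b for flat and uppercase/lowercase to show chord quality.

iv

G major has the diatonic set G, Am, Bm, C, D, Em, F#dim. G, D7, Bm7 and Gmaj7 are all diatonic. But Cm (C–Eb–G) is foreign: the diatonic IV on degree 4 is C, whereas Cm comes from G minor. It is labeled iv.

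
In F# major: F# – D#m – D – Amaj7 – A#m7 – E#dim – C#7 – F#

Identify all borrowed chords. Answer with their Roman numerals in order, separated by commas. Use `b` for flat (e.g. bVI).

bVI, bIIImaj7

F# major has the diatonic set F#, G#m, A#m, B, C#, D#m, E#dim. F#, D#m, A#m7, E#dim and C#7 all belong to that set. D (D–F#–A) doesn't fit — on degree 6 F# major would have D#m (vi). D is the degree-6 chord of F# minor, so it is the borrowed bVI. But Amaj7 (A–C#–E–G#) is foreign: the diatonic iii on degree 3 is A#m, whereas Amaj7 comes from F# minor. It is labeled bIIImaj7.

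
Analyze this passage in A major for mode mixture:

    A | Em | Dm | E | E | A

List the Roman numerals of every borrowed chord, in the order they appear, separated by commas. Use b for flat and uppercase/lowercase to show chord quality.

The diatonic triads in A major are A, Bm, C#m, D, E, F#m, G#dim. A and E are both diatonic. But Em (E–G–B) is foreign: the diatonic V on degree 5 is E, whereas Em comes from A minor. It is labeled v. But Dm (D–F–A) is foreign: the diatonic IV on degree 4 is D, whereas Dm comes from A minor. It is labeled iv.

v, iv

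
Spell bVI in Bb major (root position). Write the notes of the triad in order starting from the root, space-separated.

Gb Bb Db

bVI is built on the lowered scale degree 6. In Bb major degree 6 is G; lowered it becomes Gb. Building the major chord from the parallel minor on Gb: Gb–Bb–Db.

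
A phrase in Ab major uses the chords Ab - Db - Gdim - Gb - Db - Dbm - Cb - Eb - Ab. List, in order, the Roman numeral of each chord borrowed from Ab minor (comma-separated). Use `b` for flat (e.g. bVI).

bVII, iv, bIII

Ab major has the diatonic set Ab, Bbm, Cm, Db, Eb, Fm, Gdim. Of the given chords, Ab, Db, Gdim and Eb are diatonic. But Gb (Gb–Bb–Db) is foreign: the diatonic vii° on degree 7 is Gdim, whereas Gb comes from Ab minor. It is labeled bVII. Dbm (Db–Fb–Ab) is not: scale degree 4 in Ab major carries Db (IV). In Ab minor the chord on that degree is Dbm, so here it functions as iv, borrowed from the parallel minor. But Cb (Cb–Eb–Gb) is foreign: the diatonic iii on degree 3 is Cm, whereas Cb comes from Ab minor. It is labeled bIII.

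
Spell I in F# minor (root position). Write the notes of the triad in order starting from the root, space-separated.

F# A# C#

I is built on scale degree 1, which is F# in both F# minor and its parallel. Building the major chord from the parallel major on F#: F#–A#–C#.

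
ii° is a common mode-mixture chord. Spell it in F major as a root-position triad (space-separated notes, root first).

The root, G, is scale degree 2 — the same note in F major and F minor; only the chord quality changes. In F minor the chord on G is G–Bb–Db.

G Bb Db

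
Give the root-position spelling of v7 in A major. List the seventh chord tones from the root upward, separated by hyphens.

The root, E, is scale degree 5 — the same note in A major and A minor; only the chord quality changes. Building the minor-seventh chord from the parallel minor on E: E–G–B–D.

E-G-B-D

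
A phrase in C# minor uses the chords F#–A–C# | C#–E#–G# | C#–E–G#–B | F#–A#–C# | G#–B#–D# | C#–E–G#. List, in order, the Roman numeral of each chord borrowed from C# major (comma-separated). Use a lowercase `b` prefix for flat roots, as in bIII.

In C# minor (with V from harmonic minor) the diatonic chords are C#m, D#dim, E, F#m, G#, A, B. Of the given chords, F#–A–C# = F#m, C#–E–G#–B = C#m7, G#–B#–D# = G# and C#–E–G# = C#m are diatonic. C#–E#–G# doesn't fit — on degree 1 C# minor would have C#m (i). C# is the degree-1 chord of C# major, so it is the borrowed I. F#–A#–C# doesn't fit — on degree 4 C# minor would have F#m (iv). F# is the degree-4 chord of C# major, so it is the borrowed IV.

I, IV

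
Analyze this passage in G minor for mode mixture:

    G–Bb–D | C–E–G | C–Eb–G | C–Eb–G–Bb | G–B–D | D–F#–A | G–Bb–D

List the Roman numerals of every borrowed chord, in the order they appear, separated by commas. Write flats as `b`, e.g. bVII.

In G minor (with V from harmonic minor) the diatonic chords are Gm, Adim, Bb, Cm, D, Eb, F. G–Bb–D = Gm, C–Eb–G = Cm, C–Eb–G–Bb = Cm7 and D–F#–A = D all belong to that set. C–E–G doesn't fit — on degree 4 G minor would have Cm (iv). C is the degree-4 chord of G major, so it is the borrowed IV. But G–B–D is foreign: the diatonic i on degree 1 is Gm, whereas G comes from G major. It is labeled I.

IV, I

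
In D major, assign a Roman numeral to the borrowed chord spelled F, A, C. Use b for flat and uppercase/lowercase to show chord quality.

bIII

F is the lowered form of scale degree 3 in D major (the diatonic degree 3 is F#). The diatonic chord on degree 3 would be F#m (iii), but F–A–C is the major chord from D minor. As a borrowed chord it is labeled bIII.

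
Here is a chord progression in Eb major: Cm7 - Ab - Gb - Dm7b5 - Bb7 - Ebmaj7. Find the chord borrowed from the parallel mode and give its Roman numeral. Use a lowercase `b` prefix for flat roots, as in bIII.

bIII

The diatonic triads in Eb major are Eb, Fm, Gm, Ab, Bb, Cm, Ddim. Cm7, Ab, Dm7b5, Bb7 and Ebmaj7 are all diatonic. Gb (Gb–Bb–Db) doesn't fit — on degree 3 Eb major would have Gm (iii). Gb is the degree-3 chord of Eb minor, so it is the borrowed bIII.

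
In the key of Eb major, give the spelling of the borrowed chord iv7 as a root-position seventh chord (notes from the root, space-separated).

iv7 is built on scale degree 4, which is Ab in both Eb major and its parallel. In Eb minor the chord on Ab is Ab–Cb–Eb–Gb.

Ab Cb Eb Gb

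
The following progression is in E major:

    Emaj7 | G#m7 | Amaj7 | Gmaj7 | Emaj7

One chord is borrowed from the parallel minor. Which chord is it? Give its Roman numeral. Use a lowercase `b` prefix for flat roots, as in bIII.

bIIImaj7

The diatonic triads in E major are E, F#m, G#m, A, B, C#m, D#dim. Emaj7, G#m7 and Amaj7 all belong to that set. But Gmaj7 (G–B–D–F#) is foreign: the diatonic iii on degree 3 is G#m, whereas Gmaj7 comes from E minor. It is labeled bIIImaj7.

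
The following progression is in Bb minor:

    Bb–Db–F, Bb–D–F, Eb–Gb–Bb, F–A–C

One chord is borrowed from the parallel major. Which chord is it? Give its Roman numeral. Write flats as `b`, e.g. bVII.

The diatonic triads in Bb minor (with V from harmonic minor) are Bbm, Cdim, Db, Ebm, F, Gb, Ab. Bb–Db–F = Bbm, Eb–Gb–Bb = Ebm and F–A–C = F all belong to that set. Bb–D–F is not: scale degree 1 in Bb minor carries Bbm (i). In Bb major the chord on that degree is Bb, so here it functions as I, borrowed from the parallel major.

I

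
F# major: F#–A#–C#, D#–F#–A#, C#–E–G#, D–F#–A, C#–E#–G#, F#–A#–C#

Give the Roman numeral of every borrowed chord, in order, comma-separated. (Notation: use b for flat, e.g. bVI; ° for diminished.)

v, bVI

The diatonic triads in F# major are F#, G#m, A#m, B, C#, D#m, E#dim. F#–A#–C# = F#, D#–F#–A# = D#m and C#–E#–G# = C# all belong to that set. C#–E–G# doesn't fit — on degree 5 F# major would have C# (V). C#m is the degree-5 chord of F# minor, so it is the borrowed v. D–F#–A is not: scale degree 6 in F# major carries D#m (vi). In F# minor the chord on that degree is D, so here it functions as bVI, borrowed from the parallel minor.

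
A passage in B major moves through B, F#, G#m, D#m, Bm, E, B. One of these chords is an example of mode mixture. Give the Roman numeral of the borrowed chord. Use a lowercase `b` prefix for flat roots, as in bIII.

B major has the diatonic set B, C#m, D#m, E, F#, G#m, A#dim. B, F#, G#m, D#m and E are all diatonic. But Bm (B–D–F#) is foreign: the diatonic I on degree 1 is B, whereas Bm comes from B minor. It is labeled i.

i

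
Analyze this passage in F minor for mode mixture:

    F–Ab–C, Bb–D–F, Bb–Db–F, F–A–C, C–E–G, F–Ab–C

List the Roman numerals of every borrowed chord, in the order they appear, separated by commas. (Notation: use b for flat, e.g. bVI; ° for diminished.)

IV, I

F minor has the diatonic set Fm, Gdim, Ab, Bbm, C, Db, Eb (with V from harmonic minor). Of the given chords, F–Ab–C = Fm, Bb–Db–F = Bbm and C–E–G = C are diatonic. But Bb–D–F is foreign: the diatonic iv on degree 4 is Bbm, whereas Bb comes from F major. It is labeled IV. F–A–C is not: scale degree 1 in F minor carries Fm (i). In F major the chord on that degree is F, so here it functions as I, borrowed from the parallel major.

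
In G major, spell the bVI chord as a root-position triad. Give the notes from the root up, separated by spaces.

Eb G Bb

Scale degree 6 in G major is E. bVI uses the lowered form, Eb, taken from G minor. Stacking thirds in G minor on Eb gives Eb–G–Bb.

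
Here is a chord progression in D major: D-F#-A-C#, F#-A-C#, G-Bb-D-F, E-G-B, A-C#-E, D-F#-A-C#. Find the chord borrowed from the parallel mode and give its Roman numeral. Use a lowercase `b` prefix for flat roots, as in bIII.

D major has the diatonic set D, Em, F#m, G, A, Bm, C#dim. Of the given chords, D–F#–A–C# = Dmaj7, F#–A–C# = F#m, E–G–B = Em and A–C#–E = A are diatonic. But G–Bb–D–F is foreign: the diatonic IV on degree 4 is G, whereas Gm7 comes from D minor. It is labeled iv7.

iv7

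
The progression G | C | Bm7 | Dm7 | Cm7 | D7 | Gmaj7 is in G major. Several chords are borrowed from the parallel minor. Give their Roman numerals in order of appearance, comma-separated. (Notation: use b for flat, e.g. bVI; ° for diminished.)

v7, iv7

G major has the diatonic set G, Am, Bm, C, D, Em, F#dim. G, C, Bm7, D7 and Gmaj7 all belong to that set. Dm7 (D–F–A–C) doesn't fit — on degree 5 G major would have D (V). Dm7 is the degree-5 chord of G minor, so it is the borrowed v7. But Cm7 (C–Eb–G–Bb) is foreign: the diatonic IV on degree 4 is C, whereas Cm7 comes from G minor. It is labeled iv7.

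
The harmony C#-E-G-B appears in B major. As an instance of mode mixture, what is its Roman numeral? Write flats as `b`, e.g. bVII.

C# is scale degree 2 in B major. C#–E–G–B is a half-diminished-seventh chord — the form found in B minor, not the diatonic ii (C#m). Borrowed into B major it is written iiø7.

iiø7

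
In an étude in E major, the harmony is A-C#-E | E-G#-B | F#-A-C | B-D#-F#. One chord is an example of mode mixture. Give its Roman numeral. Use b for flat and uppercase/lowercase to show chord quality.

ii°

The diatonic triads in E major are E, F#m, G#m, A, B, C#m, D#dim. A–C#–E = A, E–G#–B = E and B–D#–F# = B all belong to that set. F#–A–C doesn't fit — on degree 2 E major would have F#m (ii). F#dim is the degree-2 chord of E minor, so it is the borrowed ii°.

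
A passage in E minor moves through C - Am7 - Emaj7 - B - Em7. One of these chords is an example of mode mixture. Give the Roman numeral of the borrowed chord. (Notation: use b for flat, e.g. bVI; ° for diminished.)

Imaj7

The diatonic triads in E minor (with V from harmonic minor) are Em, F#dim, G, Am, B, C, D. C, Am7, B and Em7 all belong to that set. Emaj7 (E–G#–B–D#) is not: scale degree 1 in E minor carries Em (i). In E major the chord on that degree is Emaj7, so here it functions as Imaj7, borrowed from the parallel major.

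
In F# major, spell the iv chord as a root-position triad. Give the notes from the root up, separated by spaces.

B D F#

The root, B, is scale degree 4 — the same note in F# major and F# minor; only the chord quality changes. Stacking thirds in F# minor on B gives B–D–F#.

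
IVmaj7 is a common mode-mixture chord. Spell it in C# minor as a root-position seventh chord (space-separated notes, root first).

F# A# C# E#

IVmaj7 is built on scale degree 4, which is F# in both C# minor and its parallel. Building the major-seventh chord from the parallel major on F#: F#–A#–C#–E#.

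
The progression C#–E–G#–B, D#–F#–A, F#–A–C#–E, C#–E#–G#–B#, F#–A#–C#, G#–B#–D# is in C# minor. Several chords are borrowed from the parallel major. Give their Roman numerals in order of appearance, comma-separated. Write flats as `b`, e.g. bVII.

C# minor has the diatonic set C#m, D#dim, E, F#m, G#, A, B (with V from harmonic minor). Of the given chords, C#–E–G#–B = C#m7, D#–F#–A = D#dim, F#–A–C#–E = F#m7 and G#–B#–D# = G# are diatonic. C#–E#–G#–B# is not: scale degree 1 in C# minor carries C#m (i). In C# major the chord on that degree is C#maj7, so here it functions as Imaj7, borrowed from the parallel major. F#–A#–C# doesn't fit — on degree 4 C# minor would have F#m (iv). F# is the degree-4 chord of C# major, so it is the borrowed IV.

Imaj7, IV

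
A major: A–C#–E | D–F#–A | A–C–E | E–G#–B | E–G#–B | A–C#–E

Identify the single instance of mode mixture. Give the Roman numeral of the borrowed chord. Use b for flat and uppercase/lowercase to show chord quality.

In A major the diatonic chords are A, Bm, C#m, D, E, F#m, G#dim. A–C#–E = A, D–F#–A = D and E–G#–B = E are all diatonic. But A–C–E is foreign: the diatonic I on degree 1 is A, whereas Am comes from A minor. It is labeled i.

i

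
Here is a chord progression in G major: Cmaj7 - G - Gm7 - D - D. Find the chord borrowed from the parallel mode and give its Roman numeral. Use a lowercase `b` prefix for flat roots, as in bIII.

i7

In G major the diatonic chords are G, Am, Bm, C, D, Em, F#dim. Cmaj7, G and D all belong to that set. Gm7 (G–Bb–D–F) doesn't fit — on degree 1 G major would have G (I). Gm7 is the degree-1 chord of G minor, so it is the borrowed i7.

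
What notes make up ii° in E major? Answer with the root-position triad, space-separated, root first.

F# A C

The root, F#, is scale degree 2 — the same note in E major and E minor; only the chord quality changes. In E minor the chord on F# is F#–A–C.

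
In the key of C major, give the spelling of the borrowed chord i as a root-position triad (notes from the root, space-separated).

The root, C, is scale degree 1 — the same note in C major and C minor; only the chord quality changes. In C minor the chord on C is C–Eb–G.

C Eb G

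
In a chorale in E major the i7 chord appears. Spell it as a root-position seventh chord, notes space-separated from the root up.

The root, E, is scale degree 1 — the same note in E major and E minor; only the chord quality changes. Stacking thirds in E minor on E gives E–G–B–D.

E G B D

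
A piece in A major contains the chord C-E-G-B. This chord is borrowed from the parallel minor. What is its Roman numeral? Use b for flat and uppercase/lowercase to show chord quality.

bIIImaj7

In A major scale degree 3 is C#; C is its lowered form, from A minor. The diatonic chord on degree 3 would be C#m (iii), but C–E–G–B is the major-seventh chord from A minor. As a borrowed chord it is labeled bIIImaj7.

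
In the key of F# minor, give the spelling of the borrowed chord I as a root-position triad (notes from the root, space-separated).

The root, F#, is scale degree 1 — the same note in F# minor and F# major; only the chord quality changes. In F# major the chord on F# is F#–A#–C#.

F# A# C#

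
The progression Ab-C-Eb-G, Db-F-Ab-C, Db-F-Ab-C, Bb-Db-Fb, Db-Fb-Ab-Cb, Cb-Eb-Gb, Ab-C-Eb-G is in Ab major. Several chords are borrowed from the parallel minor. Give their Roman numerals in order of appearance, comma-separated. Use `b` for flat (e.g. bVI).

ii°, iv7, bIII

The diatonic triads in Ab major are Ab, Bbm, Cm, Db, Eb, Fm, Gdim. Ab–C–Eb–G = Abmaj7 and Db–F–Ab–C = Dbmaj7 are both diatonic. Bb–Db–Fb is not: scale degree 2 in Ab major carries Bbm (ii). In Ab minor the chord on that degree is Bbdim, so here it functions as ii°, borrowed from the parallel minor. But Db–Fb–Ab–Cb is foreign: the diatonic IV on degree 4 is Db, whereas Dbm7 comes from Ab minor. It is labeled iv7. Cb–Eb–Gb doesn't fit — on degree 3 Ab major would have Cm (iii). Cb is the degree-3 chord of Ab minor, so it is the borrowed bIII.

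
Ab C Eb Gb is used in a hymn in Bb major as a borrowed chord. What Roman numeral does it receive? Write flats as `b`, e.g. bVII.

bVII7

The root Ab is the lowered 7th scale degree — diatonically Bb major has A there. The diatonic chord on degree 7 would be Adim (vii°), but Ab–C–Eb–Gb is the dominant-seventh chord from Bb minor. As a borrowed chord it is labeled bVII7.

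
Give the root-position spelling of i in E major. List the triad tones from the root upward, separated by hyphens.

E-G-B

The root, E, is scale degree 1 — the same note in E major and E minor; only the chord quality changes. Stacking thirds in E minor on E gives E–G–B.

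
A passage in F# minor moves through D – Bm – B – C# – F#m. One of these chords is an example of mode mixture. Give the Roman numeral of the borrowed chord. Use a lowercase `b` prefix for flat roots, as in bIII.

In F# minor (with V from harmonic minor) the diatonic chords are F#m, G#dim, A, Bm, C#, D, E. D, Bm, C# and F#m are all diatonic. B (B–D#–F#) doesn't fit — on degree 4 F# minor would have Bm (iv). B is the degree-4 chord of F# major, so it is the borrowed IV.

IV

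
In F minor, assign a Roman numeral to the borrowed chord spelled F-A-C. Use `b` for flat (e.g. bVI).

I

The root F is the diatonic 1st degree of F minor; the borrowing shows in the chord quality. F–A–C is a major chord — the form found in F major, not the diatonic i (Fm). Borrowed into F minor it is written I.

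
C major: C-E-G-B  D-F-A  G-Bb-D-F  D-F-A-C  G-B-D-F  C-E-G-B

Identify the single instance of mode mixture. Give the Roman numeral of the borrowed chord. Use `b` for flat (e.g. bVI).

v7

The diatonic triads in C major are C, Dm, Em, F, G, Am, Bdim. C–E–G–B = Cmaj7, D–F–A = Dm, D–F–A–C = Dm7 and G–B–D–F = G7 are all diatonic. G–Bb–D–F is not: scale degree 5 in C major carries G (V). In C minor the chord on that degree is Gm7, so here it functions as v7, borrowed from the parallel minor.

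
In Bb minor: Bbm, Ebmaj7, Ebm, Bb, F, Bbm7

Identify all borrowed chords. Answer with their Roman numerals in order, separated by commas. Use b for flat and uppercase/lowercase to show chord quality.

IVmaj7, I

Bb minor has the diatonic set Bbm, Cdim, Db, Ebm, F, Gb, Ab (with V from harmonic minor). Of the given chords, Bbm, Ebm, F and Bbm7 are diatonic. Ebmaj7 (Eb–G–Bb–D) is not: scale degree 4 in Bb minor carries Ebm (iv). In Bb major the chord on that degree is Ebmaj7, so here it functions as IVmaj7, borrowed from the parallel major. But Bb (Bb–D–F) is foreign: the diatonic i on degree 1 is Bbm, whereas Bb comes from Bb major. It is labeled I.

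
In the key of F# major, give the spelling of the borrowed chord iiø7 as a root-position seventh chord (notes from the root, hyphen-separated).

G#-B-D-F#

iiø7 is built on scale degree 2, which is G# in both F# major and its parallel. Building the half-diminished-seventh chord from the parallel minor on G#: G#–B–D–F#.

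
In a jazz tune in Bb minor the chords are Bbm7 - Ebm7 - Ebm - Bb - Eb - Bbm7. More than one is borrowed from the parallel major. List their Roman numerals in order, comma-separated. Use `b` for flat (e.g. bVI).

The diatonic triads in Bb minor (with V from harmonic minor) are Bbm, Cdim, Db, Ebm, F, Gb, Ab. Of the given chords, Bbm7, Ebm7 and Ebm are diatonic. Bb (Bb–D–F) doesn't fit — on degree 1 Bb minor would have Bbm (i). Bb is the degree-1 chord of Bb major, so it is the borrowed I. Eb (Eb–G–Bb) is not: scale degree 4 in Bb minor carries Ebm (iv). In Bb major the chord on that degree is Eb, so here it functions as IV, borrowed from the parallel major.

I, IV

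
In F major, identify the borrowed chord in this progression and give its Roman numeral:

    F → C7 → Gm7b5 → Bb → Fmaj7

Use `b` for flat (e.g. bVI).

iiø7

In F major the diatonic chords are F, Gm, Am, Bb, C, Dm, Edim. F, C7, Bb and Fmaj7 all belong to that set. Gm7b5 (G–Bb–Db–F) doesn't fit — on degree 2 F major would have Gm (ii). Gm7b5 is the degree-2 chord of F minor, so it is the borrowed iiø7.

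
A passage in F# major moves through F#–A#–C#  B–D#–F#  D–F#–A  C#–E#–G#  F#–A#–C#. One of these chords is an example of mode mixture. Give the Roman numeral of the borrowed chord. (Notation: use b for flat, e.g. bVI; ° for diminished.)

The diatonic triads in F# major are F#, G#m, A#m, B, C#, D#m, E#dim. Of the given chords, F#–A#–C# = F#, B–D#–F# = B and C#–E#–G# = C# are diatonic. But D–F#–A is foreign: the diatonic vi on degree 6 is D#m, whereas D comes from F# minor. It is labeled bVI.

bVI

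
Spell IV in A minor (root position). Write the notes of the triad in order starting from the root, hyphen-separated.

The root, D, is scale degree 4 — the same note in A minor and A major; only the chord quality changes. Building the major chord from the parallel major on D: D–F#–A.

D-F#-A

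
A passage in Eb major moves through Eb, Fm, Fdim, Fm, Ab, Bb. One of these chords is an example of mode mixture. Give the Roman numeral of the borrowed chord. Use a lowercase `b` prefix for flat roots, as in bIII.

ii°

Eb major has the diatonic set Eb, Fm, Gm, Ab, Bb, Cm, Ddim. Eb, Fm, Ab and Bb are all diatonic. Fdim (F–Ab–Cb) doesn't fit — on degree 2 Eb major would have Fm (ii). Fdim is the degree-2 chord of Eb minor, so it is the borrowed ii°.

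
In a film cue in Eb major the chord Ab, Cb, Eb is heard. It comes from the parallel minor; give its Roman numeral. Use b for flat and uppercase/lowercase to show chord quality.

iv

The root Ab is the diatonic 4th degree of Eb major; the borrowing shows in the chord quality. The diatonic chord on degree 4 would be Ab (IV), but Ab–Cb–Eb is the minor chord from Eb minor. As a borrowed chord it is labeled iv.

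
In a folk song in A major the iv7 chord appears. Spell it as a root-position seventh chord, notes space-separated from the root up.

The root, D, is scale degree 4 — the same note in A major and A minor; only the chord quality changes. Building the minor-seventh chord from the parallel minor on D: D–F–A–C.

D F A C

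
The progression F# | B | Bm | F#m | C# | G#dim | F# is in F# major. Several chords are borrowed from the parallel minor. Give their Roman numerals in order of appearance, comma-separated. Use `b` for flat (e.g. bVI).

In F# major the diatonic chords are F#, G#m, A#m, B, C#, D#m, E#dim. F#, B and C# all belong to that set. Bm (B–D–F#) is not: scale degree 4 in F# major carries B (IV). In F# minor the chord on that degree is Bm, so here it functions as iv, borrowed from the parallel minor. But F#m (F#–A–C#) is foreign: the diatonic I on degree 1 is F#, whereas F#m comes from F# minor. It is labeled i. G#dim (G#–B–D) is not: scale degree 2 in F# major carries G#m (ii). In F# minor the chord on that degree is G#dim, so here it functions as ii°, borrowed from the parallel minor.

iv, i, ii°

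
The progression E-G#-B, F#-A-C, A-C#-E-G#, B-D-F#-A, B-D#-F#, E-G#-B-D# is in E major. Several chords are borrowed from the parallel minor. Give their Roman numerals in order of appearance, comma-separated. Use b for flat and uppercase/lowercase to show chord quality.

ii°, v7

In E major the diatonic chords are E, F#m, G#m, A, B, C#m, D#dim. Of the given chords, E–G#–B = E, A–C#–E–G# = Amaj7, B–D#–F# = B and E–G#–B–D# = Emaj7 are diatonic. F#–A–C is not: scale degree 2 in E major carries F#m (ii). In E minor the chord on that degree is F#dim, so here it functions as ii°, borrowed from the parallel minor. But B–D–F#–A is foreign: the diatonic V on degree 5 is B, whereas Bm7 comes from E minor. It is labeled v7.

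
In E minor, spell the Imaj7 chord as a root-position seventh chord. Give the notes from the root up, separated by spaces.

E G# B D#

Imaj7 is built on scale degree 1, which is E in both E minor and its parallel. In E major the chord on E is E–G#–B–D#.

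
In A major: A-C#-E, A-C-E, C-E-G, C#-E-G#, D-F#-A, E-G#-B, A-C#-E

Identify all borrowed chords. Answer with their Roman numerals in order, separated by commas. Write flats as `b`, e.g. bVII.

i, bIII

The diatonic triads in A major are A, Bm, C#m, D, E, F#m, G#dim. A–C#–E = A, C#–E–G# = C#m, D–F#–A = D and E–G#–B = E all belong to that set. But A–C–E is foreign: the diatonic I on degree 1 is A, whereas Am comes from A minor. It is labeled i. C–E–G doesn't fit — on degree 3 A major would have C#m (iii). C is the degree-3 chord of A minor, so it is the borrowed bIII.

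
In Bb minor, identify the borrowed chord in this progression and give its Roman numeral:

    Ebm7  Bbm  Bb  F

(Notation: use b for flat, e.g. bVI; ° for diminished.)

I

In Bb minor (with V from harmonic minor) the diatonic chords are Bbm, Cdim, Db, Ebm, F, Gb, Ab. Ebm7, Bbm and F are all diatonic. Bb (Bb–D–F) is not: scale degree 1 in Bb minor carries Bbm (i). In Bb major the chord on that degree is Bb, so here it functions as I, borrowed from the parallel major.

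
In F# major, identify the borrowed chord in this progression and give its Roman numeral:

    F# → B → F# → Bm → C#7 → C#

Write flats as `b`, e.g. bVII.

The diatonic triads in F# major are F#, G#m, A#m, B, C#, D#m, E#dim. F#, B, C#7 and C# are all diatonic. Bm (B–D–F#) is not: scale degree 4 in F# major carries B (IV). In F# minor the chord on that degree is Bm, so here it functions as iv, borrowed from the parallel minor.

iv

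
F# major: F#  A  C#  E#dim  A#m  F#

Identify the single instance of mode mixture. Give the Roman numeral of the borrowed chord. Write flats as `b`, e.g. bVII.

In F# major the diatonic chords are F#, G#m, A#m, B, C#, D#m, E#dim. Of the given chords, F#, C#, E#dim and A#m are diatonic. A (A–C#–E) is not: scale degree 3 in F# major carries A#m (iii). In F# minor the chord on that degree is A, so here it functions as bIII, borrowed from the parallel minor.

bIII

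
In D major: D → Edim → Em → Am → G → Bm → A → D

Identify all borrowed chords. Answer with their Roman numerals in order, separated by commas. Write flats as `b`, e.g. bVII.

ii°, v

The diatonic triads in D major are D, Em, F#m, G, A, Bm, C#dim. D, Em, G, Bm and A are all diatonic. But Edim (E–G–Bb) is foreign: the diatonic ii on degree 2 is Em, whereas Edim comes from D minor. It is labeled ii°. Am (A–C–E) doesn't fit — on degree 5 D major would have A (V). Am is the degree-5 chord of D minor, so it is the borrowed v.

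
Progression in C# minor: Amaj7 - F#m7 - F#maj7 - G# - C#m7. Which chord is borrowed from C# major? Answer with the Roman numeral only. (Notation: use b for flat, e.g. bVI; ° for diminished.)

In C# minor (with V from harmonic minor) the diatonic chords are C#m, D#dim, E, F#m, G#, A, B. Of the given chords, Amaj7, F#m7, G# and C#m7 are diatonic. But F#maj7 (F#–A#–C#–E#) is foreign: the diatonic iv on degree 4 is F#m, whereas F#maj7 comes from C# major. It is labeled IVmaj7.

IVmaj7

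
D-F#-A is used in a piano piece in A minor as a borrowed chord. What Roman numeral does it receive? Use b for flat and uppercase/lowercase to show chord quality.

IV

The root D is the diatonic 4th degree of A minor; the borrowing shows in the chord quality. D–F#–A is a major chord — the form found in A major, not the diatonic iv (Dm). Borrowed into A minor it is written IV.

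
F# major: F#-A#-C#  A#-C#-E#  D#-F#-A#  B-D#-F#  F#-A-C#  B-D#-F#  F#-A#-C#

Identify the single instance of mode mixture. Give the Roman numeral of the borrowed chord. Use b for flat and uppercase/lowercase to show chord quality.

i

The diatonic triads in F# major are F#, G#m, A#m, B, C#, D#m, E#dim. F#–A#–C# = F#, A#–C#–E# = A#m, D#–F#–A# = D#m and B–D#–F# = B all belong to that set. F#–A–C# doesn't fit — on degree 1 F# major would have F# (I). F#m is the degree-1 chord of F# minor, so it is the borrowed i.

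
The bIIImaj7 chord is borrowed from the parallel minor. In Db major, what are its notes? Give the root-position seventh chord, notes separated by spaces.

Fb Ab Cb Eb

bIIImaj7 is built on the lowered scale degree 3. In Db major degree 3 is F; lowered it becomes Fb. In Db minor the chord on Fb is Fb–Ab–Cb–Eb.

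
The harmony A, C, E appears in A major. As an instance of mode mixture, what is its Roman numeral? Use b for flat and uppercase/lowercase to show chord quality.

i

The root A is the diatonic 1st degree of A major; the borrowing shows in the chord quality. A–C–E is a minor chord — the form found in A minor, not the diatonic I (A). Borrowed into A major it is written i.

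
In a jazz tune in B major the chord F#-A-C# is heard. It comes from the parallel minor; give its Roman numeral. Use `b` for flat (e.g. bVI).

v

The root F# is the diatonic 5th degree of B major; the borrowing shows in the chord quality. F#–A–C# is a minor chord — the form found in B minor, not the diatonic V (F#). Borrowed into B major it is written v.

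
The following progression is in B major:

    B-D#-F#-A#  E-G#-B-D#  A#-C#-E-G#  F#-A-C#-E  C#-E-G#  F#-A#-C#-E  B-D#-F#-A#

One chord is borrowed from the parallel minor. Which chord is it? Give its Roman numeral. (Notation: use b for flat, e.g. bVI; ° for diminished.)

v7

B major has the diatonic set B, C#m, D#m, E, F#, G#m, A#dim. Of the given chords, B–D#–F#–A# = Bmaj7, E–G#–B–D# = Emaj7, A#–C#–E–G# = A#m7b5, C#–E–G# = C#m and F#–A#–C#–E = F#7 are diatonic. F#–A–C#–E doesn't fit — on degree 5 B major would have F# (V). F#m7 is the degree-5 chord of B minor, so it is the borrowed v7.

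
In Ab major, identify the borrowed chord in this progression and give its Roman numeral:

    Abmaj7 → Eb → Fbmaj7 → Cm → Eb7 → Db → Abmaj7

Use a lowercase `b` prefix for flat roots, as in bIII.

bVImaj7

The diatonic triads in Ab major are Ab, Bbm, Cm, Db, Eb, Fm, Gdim. Of the given chords, Abmaj7, Eb, Cm, Eb7 and Db are diatonic. Fbmaj7 (Fb–Ab–Cb–Eb) is not: scale degree 6 in Ab major carries Fm (vi). In Ab minor the chord on that degree is Fbmaj7, so here it functions as bVImaj7, borrowed from the parallel minor.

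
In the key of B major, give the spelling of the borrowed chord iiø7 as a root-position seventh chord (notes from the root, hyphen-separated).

iiø7 is built on scale degree 2, which is C# in both B major and its parallel. Stacking thirds in B minor on C# gives C#–E–G–B.

C#-E-G-B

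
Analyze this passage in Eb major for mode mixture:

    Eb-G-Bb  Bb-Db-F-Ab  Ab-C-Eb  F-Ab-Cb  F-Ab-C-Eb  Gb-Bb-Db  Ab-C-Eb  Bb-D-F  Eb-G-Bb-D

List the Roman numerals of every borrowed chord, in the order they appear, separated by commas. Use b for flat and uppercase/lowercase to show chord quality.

v7, ii°, bIII

The diatonic triads in Eb major are Eb, Fm, Gm, Ab, Bb, Cm, Ddim. Eb–G–Bb = Eb, Ab–C–Eb = Ab, F–Ab–C–Eb = Fm7, Bb–D–F = Bb and Eb–G–Bb–D = Ebmaj7 all belong to that set. Bb–Db–F–Ab doesn't fit — on degree 5 Eb major would have Bb (V). Bbm7 is the degree-5 chord of Eb minor, so it is the borrowed v7. But F–Ab–Cb is foreign: the diatonic ii on degree 2 is Fm, whereas Fdim comes from Eb minor. It is labeled ii°. But Gb–Bb–Db is foreign: the diatonic iii on degree 3 is Gm, whereas Gb comes from Eb minor. It is labeled bIII.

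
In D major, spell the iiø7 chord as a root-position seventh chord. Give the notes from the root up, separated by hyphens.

iiø7 is built on scale degree 2, which is E in both D major and its parallel. Building the half-diminished-seventh chord from the parallel minor on E: E–G–Bb–D.

E-G-Bb-D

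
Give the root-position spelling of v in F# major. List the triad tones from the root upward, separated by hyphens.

C#-E-G#

The root, C#, is scale degree 5 — the same note in F# major and F# minor; only the chord quality changes. Building the minor chord from the parallel minor on C#: C#–E–G#.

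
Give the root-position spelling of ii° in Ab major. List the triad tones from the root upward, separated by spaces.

Bb Db Fb

The root, Bb, is scale degree 2 — the same note in Ab major and Ab minor; only the chord quality changes. Building the diminished chord from the parallel minor on Bb: Bb–Db–Fb.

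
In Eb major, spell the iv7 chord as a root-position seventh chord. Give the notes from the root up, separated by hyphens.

Ab-Cb-Eb-Gb

The root, Ab, is scale degree 4 — the same note in Eb major and Eb minor; only the chord quality changes. Building the minor-seventh chord from the parallel minor on Ab: Ab–Cb–Eb–Gb.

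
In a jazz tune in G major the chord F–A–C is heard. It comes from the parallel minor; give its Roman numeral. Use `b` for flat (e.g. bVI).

bVII

In G major scale degree 7 is F#; F is its lowered form, from G minor. F–A–C is a major chord — the form found in G minor, not the diatonic vii° (F#dim). Borrowed into G major it is written bVII.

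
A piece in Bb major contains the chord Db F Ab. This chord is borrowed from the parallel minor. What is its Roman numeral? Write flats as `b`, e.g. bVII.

bIII

Db is the lowered form of scale degree 3 in Bb major (the diatonic degree 3 is D). The diatonic chord on degree 3 would be Dm (iii), but Db–F–Ab is the major chord from Bb minor. As a borrowed chord it is labeled bIII.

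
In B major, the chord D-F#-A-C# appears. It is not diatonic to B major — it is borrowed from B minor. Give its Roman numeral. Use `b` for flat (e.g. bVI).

In B major scale degree 3 is D#; D is its lowered form, from B minor. Diatonically B major has D#m (iii) on that degree; D–F#–A–C# is instead the major-seventh chord native to B minor, so it takes the label bIIImaj7.

bIIImaj7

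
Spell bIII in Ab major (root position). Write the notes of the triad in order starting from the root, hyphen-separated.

Cb-Eb-Gb

Scale degree 3 in Ab major is C. bIII uses the lowered form, Cb, taken from Ab minor. Stacking thirds in Ab minor on Cb gives Cb–Eb–Gb.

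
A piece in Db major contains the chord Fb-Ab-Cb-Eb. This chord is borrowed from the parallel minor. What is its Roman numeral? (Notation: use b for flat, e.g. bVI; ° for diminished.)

bIIImaj7

The root Fb is the lowered 3rd scale degree — diatonically Db major has F there. Fb–Ab–Cb–Eb is a major-seventh chord — the form found in Db minor, not the diatonic iii (Fm). Borrowed into Db major it is written bIIImaj7.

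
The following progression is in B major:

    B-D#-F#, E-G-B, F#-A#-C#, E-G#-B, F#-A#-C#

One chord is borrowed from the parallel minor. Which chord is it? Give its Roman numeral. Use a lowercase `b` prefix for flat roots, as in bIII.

In B major the diatonic chords are B, C#m, D#m, E, F#, G#m, A#dim. Of the given chords, B–D#–F# = B, F#–A#–C# = F# and E–G#–B = E are diatonic. But E–G–B is foreign: the diatonic IV on degree 4 is E, whereas Em comes from B minor. It is labeled iv.

iv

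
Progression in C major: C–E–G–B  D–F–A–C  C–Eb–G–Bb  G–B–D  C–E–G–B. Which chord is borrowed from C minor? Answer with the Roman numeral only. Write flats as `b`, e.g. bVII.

In C major the diatonic chords are C, Dm, Em, F, G, Am, Bdim. C–E–G–B = Cmaj7, D–F–A–C = Dm7 and G–B–D = G are all diatonic. C–Eb–G–Bb is not: scale degree 1 in C major carries C (I). In C minor the chord on that degree is Cm7, so here it functions as i7, borrowed from the parallel minor.

i7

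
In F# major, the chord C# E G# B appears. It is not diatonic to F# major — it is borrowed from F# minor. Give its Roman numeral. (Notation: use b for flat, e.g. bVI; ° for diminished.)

v7

The root C# is the diatonic 5th degree of F# major; the borrowing shows in the chord quality. Diatonically F# major has C# (V) on that degree; C#–E–G#–B is instead the minor-seventh chord native to F# minor, so it takes the label v7.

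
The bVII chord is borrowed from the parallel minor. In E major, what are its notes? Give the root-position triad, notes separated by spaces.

bVII is built on the lowered scale degree 7. In E major degree 7 is D#; lowered it becomes D. Building the major chord from the parallel minor on D: D–F#–A.

D F# A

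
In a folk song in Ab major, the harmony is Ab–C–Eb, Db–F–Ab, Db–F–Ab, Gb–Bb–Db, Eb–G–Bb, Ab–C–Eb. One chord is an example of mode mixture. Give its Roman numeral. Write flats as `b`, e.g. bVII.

Ab major has the diatonic set Ab, Bbm, Cm, Db, Eb, Fm, Gdim. Of the given chords, Ab–C–Eb = Ab, Db–F–Ab = Db and Eb–G–Bb = Eb are diatonic. Gb–Bb–Db is not: scale degree 7 in Ab major carries Gdim (vii°). In Ab minor the chord on that degree is Gb, so here it functions as bVII, borrowed from the parallel minor.

bVII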